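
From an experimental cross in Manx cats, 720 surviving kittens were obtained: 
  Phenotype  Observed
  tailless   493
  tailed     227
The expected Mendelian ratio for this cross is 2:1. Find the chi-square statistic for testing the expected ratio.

1.056

Total ratio parts = 3. Expected numbers out of 720:
  tailless: 720 × 2/3 = 480
  tailed: 720 × 1/3 = 240
χ² = Σ (O − E)² / E
  tailless: (493 − 480)² / 480 = 0.3521
  tailed: (227 − 240)² / 240 = 0.7042
χ² = 0.3521 + 0.7042 = 1.0563 ≈ 1.056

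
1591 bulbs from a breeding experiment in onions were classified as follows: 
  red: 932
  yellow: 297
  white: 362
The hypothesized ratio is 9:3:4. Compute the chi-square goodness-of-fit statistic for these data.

The 9:3:4 ratio has 16 parts, so with N = 1591 the expected counts are:
  red: 1591 × 9/16 = 894.9375
  yellow: 1591 × 3/16 = 298.3125
  white: 1591 × 4/16 = 397.75
χ² = Σ (O − E)² / E
  red: (932 − 894.9375)² / 894.9375 = 1.5349
  yellow: (297 − 298.3125)² / 298.3125 = 0.0058
  white: (362 − 397.75)² / 397.75 = 3.2132
χ² = 1.5349 + 0.0058 + 3.2132 = 4.7539 ≈ 4.754

4.754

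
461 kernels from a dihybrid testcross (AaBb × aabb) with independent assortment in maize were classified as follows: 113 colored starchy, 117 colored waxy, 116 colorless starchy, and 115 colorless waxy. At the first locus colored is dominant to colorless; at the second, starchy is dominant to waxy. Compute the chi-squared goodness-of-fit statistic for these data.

A dihybrid testcross with independent assortment gives a 1:1:1:1 ratio.
The 1:1:1:1 ratio has 4 parts, so with N = 461 the expected counts are:
  colored starchy: 461 × 1/4 = 115.25
  colored waxy: 461 × 1/4 = 115.25
  colorless starchy: 461 × 1/4 = 115.25
  colorless waxy: 461 × 1/4 = 115.25
χ² = Σ (O − E)² / E
  colored starchy: (113 − 115.25)² / 115.25 = 0.0439
  colored waxy: (117 − 115.25)² / 115.25 = 0.0266
  colorless starchy: (116 − 115.25)² / 115.25 = 0.0049
  colorless waxy: (115 − 115.25)² / 115.25 = 0.0005
χ² = 0.0439 + 0.0266 + 0.0049 + 0.0005 = 0.0759 ≈ 0.076

0.076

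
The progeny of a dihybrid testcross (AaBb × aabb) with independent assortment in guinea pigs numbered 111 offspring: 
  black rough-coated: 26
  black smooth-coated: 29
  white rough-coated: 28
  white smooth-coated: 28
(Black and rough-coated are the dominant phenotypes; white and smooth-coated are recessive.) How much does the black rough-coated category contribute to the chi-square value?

0.110

A dihybrid testcross with independent assortment gives a 1:1:1:1 ratio.
The 1:1:1:1 ratio has 4 parts, so with N = 111 the expected counts are:
  black rough-coated: 111 × 1/4 = 27.75
  black smooth-coated: 111 × 1/4 = 27.75
  white rough-coated: 111 × 1/4 = 27.75
  white smooth-coated: 111 × 1/4 = 27.75
Contribution of black rough-coated: (26 − 27.75)² / 27.75 = 0.1104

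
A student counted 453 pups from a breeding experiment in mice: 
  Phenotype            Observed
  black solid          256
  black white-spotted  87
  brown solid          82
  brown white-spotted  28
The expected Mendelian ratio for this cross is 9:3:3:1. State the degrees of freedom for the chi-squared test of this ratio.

3

A goodness-of-fit test with 4 phenotype classes has df = 4 − 1 = 3.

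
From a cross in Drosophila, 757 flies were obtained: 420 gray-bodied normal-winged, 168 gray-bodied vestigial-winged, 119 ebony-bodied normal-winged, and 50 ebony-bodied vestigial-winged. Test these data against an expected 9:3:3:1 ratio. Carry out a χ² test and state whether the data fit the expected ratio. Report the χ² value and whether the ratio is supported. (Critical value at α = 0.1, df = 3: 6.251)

8.724; not consistent

Under the 9:3:3:1 hypothesis (Σ ratio = 16, N = 757):
  gray-bodied normal-winged: 757 × 9/16 = 425.8125
  gray-bodied vestigial-winged: 757 × 3/16 = 141.9375
  ebony-bodied normal-winged: 757 × 3/16 = 141.9375
  ebony-bodied vestigial-winged: 757 × 1/16 = 47.3125
χ² = Σ (O − E)² / E
  gray-bodied normal-winged: (420 − 425.8125)² / 425.8125 = 0.0793
  gray-bodied vestigial-winged: (168 − 141.9375)² / 141.9375 = 4.7856
  ebony-bodied normal-winged: (119 − 141.9375)² / 141.9375 = 3.7068
  ebony-bodied vestigial-winged: (50 − 47.3125)² / 47.3125 = 0.1527
χ² = 0.0793 + 4.7856 + 3.7068 + 0.1527 = 8.7244 ≈ 8.724
Degrees of freedom = 4 − 1 = 3; critical value at α = 0.1 is 6.251.
Since 8.724 > 6.251, we reject the null hypothesis — the data do not fit the 9:3:3:1 ratio.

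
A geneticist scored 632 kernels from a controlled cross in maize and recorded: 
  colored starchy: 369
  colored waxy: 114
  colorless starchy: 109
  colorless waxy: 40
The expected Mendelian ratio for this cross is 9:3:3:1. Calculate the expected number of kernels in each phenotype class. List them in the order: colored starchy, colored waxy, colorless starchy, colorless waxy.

Total ratio parts = 16. Expected numbers out of 632:
  colored starchy: 632 × 9/16 = 355.5
  colored waxy: 632 × 3/16 = 118.5
  colorless starchy: 632 × 3/16 = 118.5
  colorless waxy: 632 × 1/16 = 39.5

355.5, 118.5, 118.5, 39.5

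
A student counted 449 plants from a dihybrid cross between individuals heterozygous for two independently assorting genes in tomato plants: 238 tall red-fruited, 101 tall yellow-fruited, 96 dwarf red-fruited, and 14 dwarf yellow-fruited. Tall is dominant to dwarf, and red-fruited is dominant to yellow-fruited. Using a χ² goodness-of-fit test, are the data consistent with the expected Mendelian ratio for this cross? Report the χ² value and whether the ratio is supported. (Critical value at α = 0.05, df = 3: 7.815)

12.902; not consistent

A dihybrid F₂ with independent assortment and complete dominance at both loci gives a 9:3:3:1 phenotypic ratio.
The 9:3:3:1 ratio has 16 parts, so with N = 449 the expected counts are:
  tall red-fruited: 449 × 9/16 = 252.5625
  tall yellow-fruited: 449 × 3/16 = 84.1875
  dwarf red-fruited: 449 × 3/16 = 84.1875
  dwarf yellow-fruited: 449 × 1/16 = 28.0625
χ² = Σ (O − E)² / E
  tall red-fruited: (238 − 252.5625)² / 252.5625 = 0.8397
  tall yellow-fruited: (101 − 84.1875)² / 84.1875 = 3.3575
  dwarf red-fruited: (96 − 84.1875)² / 84.1875 = 1.6574
  dwarf yellow-fruited: (14 − 28.0625)² / 28.0625 = 7.0469
χ² = 0.8397 + 3.3575 + 1.6574 + 7.0469 = 12.9015 ≈ 12.902
Degrees of freedom = 4 − 1 = 3; critical value at α = 0.05 is 7.815.
Since 12.902 > 7.815, we reject the null hypothesis — the data do not fit the 9:3:3:1 ratio.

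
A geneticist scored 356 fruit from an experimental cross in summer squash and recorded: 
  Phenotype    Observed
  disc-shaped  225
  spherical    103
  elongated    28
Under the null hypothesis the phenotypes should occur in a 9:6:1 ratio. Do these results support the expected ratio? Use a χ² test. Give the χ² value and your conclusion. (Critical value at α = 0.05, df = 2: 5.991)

11.513; not consistent

The 9:6:1 ratio has 16 parts, so with N = 356 the expected counts are:
  disc-shaped: 356 × 9/16 = 200.25
  spherical: 356 × 6/16 = 133.5
  elongated: 356 × 1/16 = 22.25
χ² = Σ (O − E)² / E
  disc-shaped: (225 − 200.25)² / 200.25 = 3.0590
  spherical: (103 − 133.5)² / 133.5 = 6.9682
  elongated: (28 − 22.25)² / 22.25 = 1.4860
χ² = 3.0590 + 6.9682 + 1.4860 = 11.5132 ≈ 11.513
Degrees of freedom = 3 − 1 = 2; critical value at α = 0.05 is 5.991.
Since 11.513 > 5.991, we reject the null hypothesis — the data do not fit the 9:6:1 ratio.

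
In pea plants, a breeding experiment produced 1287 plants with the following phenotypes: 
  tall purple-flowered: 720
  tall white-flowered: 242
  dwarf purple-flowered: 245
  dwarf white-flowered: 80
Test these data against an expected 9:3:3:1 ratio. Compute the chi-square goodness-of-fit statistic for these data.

Total ratio parts = 16. Expected numbers out of 1287:
  tall purple-flowered: 1287 × 9/16 = 723.9375
  tall white-flowered: 1287 × 3/16 = 241.3125
  dwarf purple-flowered: 1287 × 3/16 = 241.3125
  dwarf white-flowered: 1287 × 1/16 = 80.4375
χ² = Σ (O − E)² / E
  tall purple-flowered: (720 − 723.9375)² / 723.9375 = 0.0214
  tall white-flowered: (242 − 241.3125)² / 241.3125 = 0.0020
  dwarf purple-flowered: (245 − 241.3125)² / 241.3125 = 0.0563
  dwarf white-flowered: (80 − 80.4375)² / 80.4375 = 0.0024
χ² = 0.0214 + 0.0020 + 0.0563 + 0.0024 = 0.0821 ≈ 0.082

0.082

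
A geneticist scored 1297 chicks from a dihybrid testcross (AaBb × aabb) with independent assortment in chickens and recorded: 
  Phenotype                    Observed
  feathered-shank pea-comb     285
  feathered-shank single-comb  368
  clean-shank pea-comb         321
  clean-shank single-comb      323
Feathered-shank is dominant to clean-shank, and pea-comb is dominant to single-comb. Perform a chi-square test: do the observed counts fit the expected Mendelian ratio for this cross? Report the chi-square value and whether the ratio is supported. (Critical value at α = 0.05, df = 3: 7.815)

A dihybrid testcross with independent assortment gives a 1:1:1:1 ratio.
The 1:1:1:1 ratio has 4 parts, so with N = 1297 the expected counts are:
  feathered-shank pea-comb: 1297 × 1/4 = 324.25
  feathered-shank single-comb: 1297 × 1/4 = 324.25
  clean-shank pea-comb: 1297 × 1/4 = 324.25
  clean-shank single-comb: 1297 × 1/4 = 324.25
χ² = Σ (O − E)² / E
  feathered-shank pea-comb: (285 − 324.25)² / 324.25 = 4.7512
  feathered-shank single-comb: (368 − 324.25)² / 324.25 = 5.9030
  clean-shank pea-comb: (321 − 324.25)² / 324.25 = 0.0326
  clean-shank single-comb: (323 − 324.25)² / 324.25 = 0.0048
χ² = 4.7512 + 5.9030 + 0.0326 + 0.0048 = 10.6916 ≈ 10.692
Degrees of freedom = 4 − 1 = 3; critical value at α = 0.05 is 7.815.
Since 10.692 > 7.815, we reject the null hypothesis — the data do not fit the 1:1:1:1 ratio.

10.692; not consistent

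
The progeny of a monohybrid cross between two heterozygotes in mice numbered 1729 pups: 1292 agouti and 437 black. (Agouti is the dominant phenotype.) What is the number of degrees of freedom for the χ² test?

For a monohybrid cross between heterozygotes with complete dominance, the expected phenotypic ratio is 3:1.
A goodness-of-fit test with 2 phenotype classes has df = 2 − 1 = 1.

1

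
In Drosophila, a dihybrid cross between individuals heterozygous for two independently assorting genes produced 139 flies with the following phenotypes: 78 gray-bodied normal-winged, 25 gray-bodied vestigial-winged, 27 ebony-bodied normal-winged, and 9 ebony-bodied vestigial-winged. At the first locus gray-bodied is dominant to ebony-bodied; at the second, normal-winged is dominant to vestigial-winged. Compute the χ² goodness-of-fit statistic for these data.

0.089

A dihybrid F₂ with independent assortment and complete dominance at both loci gives a 9:3:3:1 phenotypic ratio.
Expected counts for N = 139 under a 9:3:3:1 ratio (total parts = 16):
  gray-bodied normal-winged: 139 × 9/16 = 78.1875
  gray-bodied vestigial-winged: 139 × 3/16 = 26.0625
  ebony-bodied normal-winged: 139 × 3/16 = 26.0625
  ebony-bodied vestigial-winged: 139 × 1/16 = 8.6875
χ² = Σ (O − E)² / E
  gray-bodied normal-winged: (78 − 78.1875)² / 78.1875 = 0.0004
  gray-bodied vestigial-winged: (25 − 26.0625)² / 26.0625 = 0.0433
  ebony-bodied normal-winged: (27 − 26.0625)² / 26.0625 = 0.0337
  ebony-bodied vestigial-winged: (9 − 8.6875)² / 8.6875 = 0.0112
χ² = 0.0004 + 0.0433 + 0.0337 + 0.0112 = 0.0886 ≈ 0.089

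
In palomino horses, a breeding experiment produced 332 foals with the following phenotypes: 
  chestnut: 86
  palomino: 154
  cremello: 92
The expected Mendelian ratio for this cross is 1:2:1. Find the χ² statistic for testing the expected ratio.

1.952

Expected counts for N = 332 under a 1:2:1 ratio (total parts = 4):
  chestnut: 332 × 1/4 = 83
  palomino: 332 × 2/4 = 166
  cremello: 332 × 1/4 = 83
χ² = Σ (O − E)² / E
  chestnut: (86 − 83)² / 83 = 0.1084
  palomino: (154 − 166)² / 166 = 0.8675
  cremello: (92 − 83)² / 83 = 0.9759
χ² = 0.1084 + 0.8675 + 0.9759 = 1.9518 ≈ 1.952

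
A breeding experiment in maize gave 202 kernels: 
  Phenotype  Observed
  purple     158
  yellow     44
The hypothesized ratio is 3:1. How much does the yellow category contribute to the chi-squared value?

0.837

Under the 3:1 hypothesis (Σ ratio = 4, N = 202):
  purple: 202 × 3/4 = 151.5
  yellow: 202 × 1/4 = 50.5
Contribution of yellow: (44 − 50.5)² / 50.5 = 0.8366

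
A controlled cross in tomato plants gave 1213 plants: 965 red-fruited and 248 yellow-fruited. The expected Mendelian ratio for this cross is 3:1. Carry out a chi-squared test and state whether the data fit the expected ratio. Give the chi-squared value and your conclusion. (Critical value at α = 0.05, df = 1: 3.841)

13.422; not consistent

Under the 3:1 hypothesis (Σ ratio = 4, N = 1213):
  red-fruited: 1213 × 3/4 = 909.75
  yellow-fruited: 1213 × 1/4 = 303.25
χ² = Σ (O − E)² / E
  red-fruited: (965 − 909.75)² / 909.75 = 3.3554
  yellow-fruited: (248 − 303.25)² / 303.25 = 10.0662
χ² = 3.3554 + 10.0662 = 13.4216 ≈ 13.422
Degrees of freedom = 2 − 1 = 1; critical value at α = 0.05 is 3.841.
Since 13.422 > 3.841, we reject the null hypothesis — the data do not fit the 3:1 ratio.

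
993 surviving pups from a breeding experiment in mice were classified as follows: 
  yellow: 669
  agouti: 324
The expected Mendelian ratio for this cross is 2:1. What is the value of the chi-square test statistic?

Expected counts for N = 993 under a 2:1 ratio (total parts = 3):
  yellow: 993 × 2/3 = 662
  agouti: 993 × 1/3 = 331
χ² = Σ (O − E)² / E
  yellow: (669 − 662)² / 662 = 0.0740
  agouti: (324 − 331)² / 331 = 0.1480
χ² = 0.0740 + 0.1480 = 0.222

0.222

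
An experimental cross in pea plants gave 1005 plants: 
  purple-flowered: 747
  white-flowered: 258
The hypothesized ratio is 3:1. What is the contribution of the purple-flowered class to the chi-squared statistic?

0.060

The 3:1 ratio has 4 parts, so with N = 1005 the expected counts are:
  purple-flowered: 1005 × 3/4 = 753.75
  white-flowered: 1005 × 1/4 = 251.25
Contribution of purple-flowered: (747 − 753.75)² / 753.75 = 0.0604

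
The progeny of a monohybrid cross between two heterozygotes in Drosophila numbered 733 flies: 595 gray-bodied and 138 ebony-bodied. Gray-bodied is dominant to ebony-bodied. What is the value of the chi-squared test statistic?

For a monohybrid cross between heterozygotes with complete dominance, the expected phenotypic ratio is 3:1.
Total ratio parts = 4. Expected numbers out of 733:
  gray-bodied: 733 × 3/4 = 549.75
  ebony-bodied: 733 × 1/4 = 183.25
χ² = Σ (O − E)² / E
  gray-bodied: (595 − 549.75)² / 549.75 = 3.7245
  ebony-bodied: (138 − 183.25)² / 183.25 = 11.1736
χ² = 3.7245 + 11.1736 = 14.8981 ≈ 14.898

14.898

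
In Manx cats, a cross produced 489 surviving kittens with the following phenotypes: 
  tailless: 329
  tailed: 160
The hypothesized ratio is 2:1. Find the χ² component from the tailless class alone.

0.028

Total ratio parts = 3. Expected numbers out of 489:
  tailless: 489 × 2/3 = 326
  tailed: 489 × 1/3 = 163
Contribution of tailless: (329 − 326)² / 326 = 0.0276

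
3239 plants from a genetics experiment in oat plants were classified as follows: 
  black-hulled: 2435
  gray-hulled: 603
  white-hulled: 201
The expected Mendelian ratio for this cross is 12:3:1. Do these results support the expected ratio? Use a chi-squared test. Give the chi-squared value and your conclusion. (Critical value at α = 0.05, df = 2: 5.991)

Expected counts for N = 3239 under a 12:3:1 ratio (total parts = 16):
  black-hulled: 3239 × 12/16 = 2429.25
  gray-hulled: 3239 × 3/16 = 607.3125
  white-hulled: 3239 × 1/16 = 202.4375
χ² = Σ (O − E)² / E
  black-hulled: (2435 − 2429.25)² / 2429.25 = 0.0136
  gray-hulled: (603 − 607.3125)² / 607.3125 = 0.0306
  white-hulled: (201 − 202.4375)² / 202.4375 = 0.0102
χ² = 0.0136 + 0.0306 + 0.0102 = 0.0544 ≈ 0.054
Degrees of freedom = 3 − 1 = 2; critical value at α = 0.05 is 5.991.
Since 0.054 < 5.991, we fail to reject the null hypothesis — the data are consistent with the 12:3:1 ratio.

0.054; consistent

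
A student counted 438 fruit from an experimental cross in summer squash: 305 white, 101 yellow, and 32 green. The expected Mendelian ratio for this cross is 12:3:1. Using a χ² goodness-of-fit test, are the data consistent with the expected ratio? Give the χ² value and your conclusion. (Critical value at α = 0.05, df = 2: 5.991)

Expected counts for N = 438 under a 12:3:1 ratio (total parts = 16):
  white: 438 × 12/16 = 328.5
  yellow: 438 × 3/16 = 82.125
  green: 438 × 1/16 = 27.375
χ² = Σ (O − E)² / E
  white: (305 − 328.5)² / 328.5 = 1.6811
  yellow: (101 − 82.125)² / 82.125 = 4.3381
  green: (32 − 27.375)² / 27.375 = 0.7814
χ² = 1.6811 + 4.3381 + 0.7814 = 6.8006 ≈ 6.801
Degrees of freedom = 3 − 1 = 2; critical value at α = 0.05 is 5.991.
Since 6.801 > 5.991, we reject the null hypothesis — the data do not fit the 12:3:1 ratio.

6.801; not consistent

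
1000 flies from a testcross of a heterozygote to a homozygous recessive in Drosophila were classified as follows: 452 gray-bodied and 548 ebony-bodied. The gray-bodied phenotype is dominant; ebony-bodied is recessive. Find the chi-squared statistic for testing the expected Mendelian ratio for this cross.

9.216

A testcross of a heterozygote (Aa × aa) gives a 1:1 phenotypic ratio.
Under the 1:1 hypothesis (Σ ratio = 2, N = 1000):
  gray-bodied: 1000 × 1/2 = 500
  ebony-bodied: 1000 × 1/2 = 500
χ² = Σ (O − E)² / E
  gray-bodied: (452 − 500)² / 500 = 4.6080
  ebony-bodied: (548 − 500)² / 500 = 4.6080
χ² = 4.6080 + 4.6080 = 9.216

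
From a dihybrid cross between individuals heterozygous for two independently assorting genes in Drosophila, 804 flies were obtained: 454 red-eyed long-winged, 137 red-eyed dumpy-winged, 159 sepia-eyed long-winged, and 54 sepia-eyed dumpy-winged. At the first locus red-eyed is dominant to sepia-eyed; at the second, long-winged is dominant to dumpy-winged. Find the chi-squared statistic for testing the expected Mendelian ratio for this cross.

1.992

A dihybrid F₂ with independent assortment and complete dominance at both loci gives a 9:3:3:1 phenotypic ratio.
Expected counts for N = 804 under a 9:3:3:1 ratio (total parts = 16):
  red-eyed long-winged: 804 × 9/16 = 452.25
  red-eyed dumpy-winged: 804 × 3/16 = 150.75
  sepia-eyed long-winged: 804 × 3/16 = 150.75
  sepia-eyed dumpy-winged: 804 × 1/16 = 50.25
χ² = Σ (O − E)² / E
  red-eyed long-winged: (454 − 452.25)² / 452.25 = 0.0068
  red-eyed dumpy-winged: (137 − 150.75)² / 150.75 = 1.2541
  sepia-eyed long-winged: (159 − 150.75)² / 150.75 = 0.4515
  sepia-eyed dumpy-winged: (54 − 50.25)² / 50.25 = 0.2799
χ² = 0.0068 + 1.2541 + 0.4515 + 0.2799 = 1.9923 ≈ 1.992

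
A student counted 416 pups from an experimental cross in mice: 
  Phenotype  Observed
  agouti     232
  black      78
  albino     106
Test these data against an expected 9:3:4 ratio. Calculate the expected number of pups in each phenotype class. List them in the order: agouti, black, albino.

234, 78, 104

Total ratio parts = 16. Expected numbers out of 416:
  agouti: 416 × 9/16 = 234
  black: 416 × 3/16 = 78
  albino: 416 × 4/16 = 104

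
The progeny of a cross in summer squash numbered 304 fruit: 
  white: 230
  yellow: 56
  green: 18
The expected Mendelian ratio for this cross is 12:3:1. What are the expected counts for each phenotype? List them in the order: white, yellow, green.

228, 57, 19

Expected counts for N = 304 under a 12:3:1 ratio (total parts = 16):
  white: 304 × 12/16 = 228
  yellow: 304 × 3/16 = 57
  green: 304 × 1/16 = 19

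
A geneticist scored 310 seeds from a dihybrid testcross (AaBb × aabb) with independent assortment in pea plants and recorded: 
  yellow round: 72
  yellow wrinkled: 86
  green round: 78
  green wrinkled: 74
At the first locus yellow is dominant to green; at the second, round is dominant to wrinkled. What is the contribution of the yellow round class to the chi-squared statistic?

0.390

A dihybrid testcross with independent assortment gives a 1:1:1:1 ratio.
The 1:1:1:1 ratio has 4 parts, so with N = 310 the expected counts are:
  yellow round: 310 × 1/4 = 77.5
  yellow wrinkled: 310 × 1/4 = 77.5
  green round: 310 × 1/4 = 77.5
  green wrinkled: 310 × 1/4 = 77.5
Contribution of yellow round: (72 − 77.5)² / 77.5 = 0.3903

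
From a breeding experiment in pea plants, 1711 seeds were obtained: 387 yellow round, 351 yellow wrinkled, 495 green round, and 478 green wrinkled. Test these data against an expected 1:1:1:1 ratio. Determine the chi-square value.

34.129

Under the 1:1:1:1 hypothesis (Σ ratio = 4, N = 1711):
  yellow round: 1711 × 1/4 = 427.75
  yellow wrinkled: 1711 × 1/4 = 427.75
  green round: 1711 × 1/4 = 427.75
  green wrinkled: 1711 × 1/4 = 427.75
χ² = Σ (O − E)² / E
  yellow round: (387 − 427.75)² / 427.75 = 3.8821
  yellow wrinkled: (351 − 427.75)² / 427.75 = 13.7710
  green round: (495 − 427.75)² / 427.75 = 10.5729
  green wrinkled: (478 − 427.75)² / 427.75 = 5.9031
χ² = 3.8821 + 13.7710 + 10.5729 + 5.9031 = 34.1291 ≈ 34.129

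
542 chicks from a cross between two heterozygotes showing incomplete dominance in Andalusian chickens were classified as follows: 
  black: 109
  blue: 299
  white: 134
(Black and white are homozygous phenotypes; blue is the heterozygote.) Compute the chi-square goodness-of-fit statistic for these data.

With incomplete dominance, a heterozygote × heterozygote cross gives a 1:2:1 phenotypic ratio.
Expected counts for N = 542 under a 1:2:1 ratio (total parts = 4):
  black: 542 × 1/4 = 135.5
  blue: 542 × 2/4 = 271
  white: 542 × 1/4 = 135.5
χ² = Σ (O − E)² / E
  black: (109 − 135.5)² / 135.5 = 5.1827
  blue: (299 − 271)² / 271 = 2.8930
  white: (134 − 135.5)² / 135.5 = 0.0166
χ² = 5.1827 + 2.8930 + 0.0166 = 8.0923 ≈ 8.092

8.092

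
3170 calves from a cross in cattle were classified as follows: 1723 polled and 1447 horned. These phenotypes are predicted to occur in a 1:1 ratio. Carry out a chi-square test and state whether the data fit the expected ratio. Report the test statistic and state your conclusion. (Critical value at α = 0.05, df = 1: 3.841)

The 1:1 ratio has 2 parts, so with N = 3170 the expected counts are:
  polled: 3170 × 1/2 = 1585
  horned: 3170 × 1/2 = 1585
χ² = Σ (O − E)² / E
  polled: (1723 − 1585)² / 1585 = 12.0151
  horned: (1447 − 1585)² / 1585 = 12.0151
χ² = 12.0151 + 12.0151 = 24.0302 ≈ 24.030
Degrees of freedom = 2 − 1 = 1; critical value at α = 0.05 is 3.841.
Since 24.030 > 3.841, we reject the null hypothesis — the data do not fit the 1:1 ratio.

24.030; not consistent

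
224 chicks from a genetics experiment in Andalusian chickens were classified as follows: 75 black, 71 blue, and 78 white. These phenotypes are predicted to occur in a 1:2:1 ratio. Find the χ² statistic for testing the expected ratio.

Total ratio parts = 4. Expected numbers out of 224:
  black: 224 × 1/4 = 56
  blue: 224 × 2/4 = 112
  white: 224 × 1/4 = 56
χ² = Σ (O − E)² / E
  black: (75 − 56)² / 56 = 6.4464
  blue: (71 − 112)² / 112 = 15.0089
  white: (78 − 56)² / 56 = 8.6429
χ² = 6.4464 + 15.0089 + 8.6429 = 30.0982 ≈ 30.098

30.098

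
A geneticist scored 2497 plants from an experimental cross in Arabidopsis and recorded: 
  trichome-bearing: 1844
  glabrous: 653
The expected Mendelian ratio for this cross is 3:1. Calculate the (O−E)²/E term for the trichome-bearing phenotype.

0.441

Under the 3:1 hypothesis (Σ ratio = 4, N = 2497):
  trichome-bearing: 2497 × 3/4 = 1872.75
  glabrous: 2497 × 1/4 = 624.25
Contribution of trichome-bearing: (1844 − 1872.75)² / 1872.75 = 0.4414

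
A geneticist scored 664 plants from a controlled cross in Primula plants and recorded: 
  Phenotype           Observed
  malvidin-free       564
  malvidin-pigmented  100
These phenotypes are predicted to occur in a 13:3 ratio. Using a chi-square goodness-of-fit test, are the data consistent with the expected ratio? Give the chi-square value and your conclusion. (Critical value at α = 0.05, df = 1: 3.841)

Under the 13:3 hypothesis (Σ ratio = 16, N = 664):
  malvidin-free: 664 × 13/16 = 539.5
  malvidin-pigmented: 664 × 3/16 = 124.5
χ² = Σ (O − E)² / E
  malvidin-free: (564 − 539.5)² / 539.5 = 1.1126
  malvidin-pigmented: (100 − 124.5)² / 124.5 = 4.8213
χ² = 1.1126 + 4.8213 = 5.9339 ≈ 5.934
Degrees of freedom = 2 − 1 = 1; critical value at α = 0.05 is 3.841.
Since 5.934 > 3.841, we reject the null hypothesis — the data do not fit the 13:3 ratio.

5.934; not consistent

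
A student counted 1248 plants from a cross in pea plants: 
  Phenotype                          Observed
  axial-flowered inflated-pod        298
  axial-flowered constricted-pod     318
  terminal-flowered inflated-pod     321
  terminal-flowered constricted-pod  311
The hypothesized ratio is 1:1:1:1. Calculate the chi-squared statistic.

1.006

Under the 1:1:1:1 hypothesis (Σ ratio = 4, N = 1248):
  axial-flowered inflated-pod: 1248 × 1/4 = 312
  axial-flowered constricted-pod: 1248 × 1/4 = 312
  terminal-flowered inflated-pod: 1248 × 1/4 = 312
  terminal-flowered constricted-pod: 1248 × 1/4 = 312
χ² = Σ (O − E)² / E
  axial-flowered inflated-pod: (298 − 312)² / 312 = 0.6282
  axial-flowered constricted-pod: (318 − 312)² / 312 = 0.1154
  terminal-flowered inflated-pod: (321 − 312)² / 312 = 0.2596
  terminal-flowered constricted-pod: (311 − 312)² / 312 = 0.0032
χ² = 0.6282 + 0.1154 + 0.2596 + 0.0032 = 1.0064 ≈ 1.006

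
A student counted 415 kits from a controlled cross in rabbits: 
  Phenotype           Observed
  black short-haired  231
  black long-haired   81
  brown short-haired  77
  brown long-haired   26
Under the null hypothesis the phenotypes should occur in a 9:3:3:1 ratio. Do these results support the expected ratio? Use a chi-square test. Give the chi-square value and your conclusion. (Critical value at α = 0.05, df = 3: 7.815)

Under the 9:3:3:1 hypothesis (Σ ratio = 16, N = 415):
  black short-haired: 415 × 9/16 = 233.4375
  black long-haired: 415 × 3/16 = 77.8125
  brown short-haired: 415 × 3/16 = 77.8125
  brown long-haired: 415 × 1/16 = 25.9375
χ² = Σ (O − E)² / E
  black short-haired: (231 − 233.4375)² / 233.4375 = 0.0255
  black long-haired: (81 − 77.8125)² / 77.8125 = 0.1306
  brown short-haired: (77 − 77.8125)² / 77.8125 = 0.0085
  brown long-haired: (26 − 25.9375)² / 25.9375 = 0.0002
χ² = 0.0255 + 0.1306 + 0.0085 + 0.0002 = 0.1648 ≈ 0.165
Degrees of freedom = 4 − 1 = 3; critical value at α = 0.05 is 7.815.
Since 0.165 < 7.815, we fail to reject the null hypothesis — the data are consistent with the 9:3:3:1 ratio.

0.165; consistent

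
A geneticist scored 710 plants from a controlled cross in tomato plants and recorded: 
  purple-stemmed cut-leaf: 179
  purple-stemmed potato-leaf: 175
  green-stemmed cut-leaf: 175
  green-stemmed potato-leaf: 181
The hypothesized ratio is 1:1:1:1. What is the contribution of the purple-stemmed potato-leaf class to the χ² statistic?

0.035

The 1:1:1:1 ratio has 4 parts, so with N = 710 the expected counts are:
  purple-stemmed cut-leaf: 710 × 1/4 = 177.5
  purple-stemmed potato-leaf: 710 × 1/4 = 177.5
  green-stemmed cut-leaf: 710 × 1/4 = 177.5
  green-stemmed potato-leaf: 710 × 1/4 = 177.5
Contribution of purple-stemmed potato-leaf: (175 − 177.5)² / 177.5 = 0.0352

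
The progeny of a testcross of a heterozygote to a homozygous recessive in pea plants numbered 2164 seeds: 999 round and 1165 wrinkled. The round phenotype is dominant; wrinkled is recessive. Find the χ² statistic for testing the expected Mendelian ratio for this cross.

A testcross of a heterozygote (Aa × aa) gives a 1:1 phenotypic ratio.
Total ratio parts = 2. Expected numbers out of 2164:
  round: 2164 × 1/2 = 1082
  wrinkled: 2164 × 1/2 = 1082
χ² = Σ (O − E)² / E
  round: (999 − 1082)² / 1082 = 6.3669
  wrinkled: (1165 − 1082)² / 1082 = 6.3669
χ² = 6.3669 + 6.3669 = 12.7338 ≈ 12.734

12.734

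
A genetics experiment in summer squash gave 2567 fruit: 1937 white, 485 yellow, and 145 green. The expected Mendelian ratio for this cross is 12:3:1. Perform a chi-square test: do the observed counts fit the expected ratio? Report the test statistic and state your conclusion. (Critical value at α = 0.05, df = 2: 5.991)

1.585; consistent

The 12:3:1 ratio has 16 parts, so with N = 2567 the expected counts are:
  white: 2567 × 12/16 = 1925.25
  yellow: 2567 × 3/16 = 481.3125
  green: 2567 × 1/16 = 160.4375
χ² = Σ (O − E)² / E
  white: (1937 − 1925.25)² / 1925.25 = 0.0717
  yellow: (485 − 481.3125)² / 481.3125 = 0.0283
  green: (145 − 160.4375)² / 160.4375 = 1.4854
χ² = 0.0717 + 0.0283 + 1.4854 = 1.5854 ≈ 1.585
Degrees of freedom = 3 − 1 = 2; critical value at α = 0.05 is 5.991.
Since 1.585 < 5.991, we fail to reject the null hypothesis — the data are consistent with the 12:3:1 ratio.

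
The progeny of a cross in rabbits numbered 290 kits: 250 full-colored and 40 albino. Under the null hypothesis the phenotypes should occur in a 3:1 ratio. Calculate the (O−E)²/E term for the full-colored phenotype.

Total ratio parts = 4. Expected numbers out of 290:
  full-colored: 290 × 3/4 = 217.5
  albino: 290 × 1/4 = 72.5
Contribution of full-colored: (250 − 217.5)² / 217.5 = 4.8563

4.856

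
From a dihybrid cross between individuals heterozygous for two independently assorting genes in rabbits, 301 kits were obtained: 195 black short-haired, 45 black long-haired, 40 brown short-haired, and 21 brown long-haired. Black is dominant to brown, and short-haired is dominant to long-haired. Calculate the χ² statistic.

11.257

A dihybrid F₂ with independent assortment and complete dominance at both loci gives a 9:3:3:1 phenotypic ratio.
Total ratio parts = 16. Expected numbers out of 301:
  black short-haired: 301 × 9/16 = 169.3125
  black long-haired: 301 × 3/16 = 56.4375
  brown short-haired: 301 × 3/16 = 56.4375
  brown long-haired: 301 × 1/16 = 18.8125
χ² = Σ (O − E)² / E
  black short-haired: (195 − 169.3125)² / 169.3125 = 3.8972
  black long-haired: (45 − 56.4375)² / 56.4375 = 2.3179
  brown short-haired: (40 − 56.4375)² / 56.4375 = 4.7874
  brown long-haired: (21 − 18.8125)² / 18.8125 = 0.2544
χ² = 3.8972 + 2.3179 + 4.7874 + 0.2544 = 11.2569 ≈ 11.257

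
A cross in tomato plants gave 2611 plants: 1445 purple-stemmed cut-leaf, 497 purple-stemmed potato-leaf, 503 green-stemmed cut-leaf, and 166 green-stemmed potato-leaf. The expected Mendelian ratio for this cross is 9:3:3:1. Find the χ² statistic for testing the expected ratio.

Total ratio parts = 16. Expected numbers out of 2611:
  purple-stemmed cut-leaf: 2611 × 9/16 = 1468.6875
  purple-stemmed potato-leaf: 2611 × 3/16 = 489.5625
  green-stemmed cut-leaf: 2611 × 3/16 = 489.5625
  green-stemmed potato-leaf: 2611 × 1/16 = 163.1875
χ² = Σ (O − E)² / E
  purple-stemmed cut-leaf: (1445 − 1468.6875)² / 1468.6875 = 0.3820
  purple-stemmed potato-leaf: (497 − 489.5625)² / 489.5625 = 0.1130
  green-stemmed cut-leaf: (503 − 489.5625)² / 489.5625 = 0.3688
  green-stemmed potato-leaf: (166 − 163.1875)² / 163.1875 = 0.0485
χ² = 0.3820 + 0.1130 + 0.3688 + 0.0485 = 0.9123 ≈ 0.912

0.912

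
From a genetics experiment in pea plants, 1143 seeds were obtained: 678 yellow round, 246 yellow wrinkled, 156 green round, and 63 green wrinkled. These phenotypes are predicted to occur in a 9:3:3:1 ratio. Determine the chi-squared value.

23.460

Under the 9:3:3:1 hypothesis (Σ ratio = 16, N = 1143):
  yellow round: 1143 × 9/16 = 642.9375
  yellow wrinkled: 1143 × 3/16 = 214.3125
  green round: 1143 × 3/16 = 214.3125
  green wrinkled: 1143 × 1/16 = 71.4375
χ² = Σ (O − E)² / E
  yellow round: (678 − 642.9375)² / 642.9375 = 1.9121
  yellow wrinkled: (246 − 214.3125)² / 214.3125 = 4.6852
  green round: (156 − 214.3125)² / 214.3125 = 15.8663
  green wrinkled: (63 − 71.4375)² / 71.4375 = 0.9966
χ² = 1.9121 + 4.6852 + 15.8663 + 0.9966 = 23.4602 ≈ 23.460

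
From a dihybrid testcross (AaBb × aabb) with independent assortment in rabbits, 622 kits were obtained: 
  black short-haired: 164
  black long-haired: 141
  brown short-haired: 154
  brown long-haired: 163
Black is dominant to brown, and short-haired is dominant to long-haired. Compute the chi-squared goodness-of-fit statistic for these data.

2.193

A dihybrid testcross with independent assortment gives a 1:1:1:1 ratio.
Expected counts for N = 622 under a 1:1:1:1 ratio (total parts = 4):
  black short-haired: 622 × 1/4 = 155.5
  black long-haired: 622 × 1/4 = 155.5
  brown short-haired: 622 × 1/4 = 155.5
  brown long-haired: 622 × 1/4 = 155.5
χ² = Σ (O − E)² / E
  black short-haired: (164 − 155.5)² / 155.5 = 0.4646
  black long-haired: (141 − 155.5)² / 155.5 = 1.3521
  brown short-haired: (154 − 155.5)² / 155.5 = 0.0145
  brown long-haired: (163 − 155.5)² / 155.5 = 0.3617
χ² = 0.4646 + 1.3521 + 0.0145 + 0.3617 = 2.1929 ≈ 2.193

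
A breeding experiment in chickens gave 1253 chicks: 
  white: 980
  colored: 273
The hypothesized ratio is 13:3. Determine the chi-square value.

Total ratio parts = 16. Expected numbers out of 1253:
  white: 1253 × 13/16 = 1018.0625
  colored: 1253 × 3/16 = 234.9375
χ² = Σ (O − E)² / E
  white: (980 − 1018.0625)² / 1018.0625 = 1.4231
  colored: (273 − 234.9375)² / 234.9375 = 6.1666
χ² = 1.4231 + 6.1666 = 7.5897 ≈ 7.590

7.590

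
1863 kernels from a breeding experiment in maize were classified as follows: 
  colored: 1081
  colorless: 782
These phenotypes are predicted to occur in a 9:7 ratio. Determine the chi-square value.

2.384

Expected counts for N = 1863 under a 9:7 ratio (total parts = 16):
  colored: 1863 × 9/16 = 1047.9375
  colorless: 1863 × 7/16 = 815.0625
χ² = Σ (O − E)² / E
  colored: (1081 − 1047.9375)² / 1047.9375 = 1.0431
  colorless: (782 − 815.0625)² / 815.0625 = 1.3412
χ² = 1.0431 + 1.3412 = 2.3843 ≈ 2.384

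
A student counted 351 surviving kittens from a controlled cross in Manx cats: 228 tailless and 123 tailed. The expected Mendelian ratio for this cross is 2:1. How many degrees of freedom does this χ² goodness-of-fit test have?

1

A goodness-of-fit test with 2 phenotype classes has df = 2 − 1 = 1.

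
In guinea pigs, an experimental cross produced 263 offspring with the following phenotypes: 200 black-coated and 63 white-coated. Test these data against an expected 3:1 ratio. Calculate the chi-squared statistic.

0.153

Expected counts for N = 263 under a 3:1 ratio (total parts = 4):
  black-coated: 263 × 3/4 = 197.25
  white-coated: 263 × 1/4 = 65.75
χ² = Σ (O − E)² / E
  black-coated: (200 − 197.25)² / 197.25 = 0.0383
  white-coated: (63 − 65.75)² / 65.75 = 0.1150
χ² = 0.0383 + 0.1150 = 0.1533 ≈ 0.153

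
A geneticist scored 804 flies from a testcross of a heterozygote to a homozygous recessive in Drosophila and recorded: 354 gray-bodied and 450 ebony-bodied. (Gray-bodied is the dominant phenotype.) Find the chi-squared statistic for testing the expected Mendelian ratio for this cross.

A testcross of a heterozygote (Aa × aa) gives a 1:1 phenotypic ratio.
Expected counts for N = 804 under a 1:1 ratio (total parts = 2):
  gray-bodied: 804 × 1/2 = 402
  ebony-bodied: 804 × 1/2 = 402
χ² = Σ (O − E)² / E
  gray-bodied: (354 − 402)² / 402 = 5.7313
  ebony-bodied: (450 − 402)² / 402 = 5.7313
χ² = 5.7313 + 5.7313 = 11.4626 ≈ 11.463

11.463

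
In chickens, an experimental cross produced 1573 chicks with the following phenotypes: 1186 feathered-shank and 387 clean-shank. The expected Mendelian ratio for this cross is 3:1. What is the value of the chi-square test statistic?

Expected counts for N = 1573 under a 3:1 ratio (total parts = 4):
  feathered-shank: 1573 × 3/4 = 1179.75
  clean-shank: 1573 × 1/4 = 393.25
χ² = Σ (O − E)² / E
  feathered-shank: (1186 − 1179.75)² / 1179.75 = 0.0331
  clean-shank: (387 − 393.25)² / 393.25 = 0.0993
χ² = 0.0331 + 0.0993 = 0.1324 ≈ 0.132

0.132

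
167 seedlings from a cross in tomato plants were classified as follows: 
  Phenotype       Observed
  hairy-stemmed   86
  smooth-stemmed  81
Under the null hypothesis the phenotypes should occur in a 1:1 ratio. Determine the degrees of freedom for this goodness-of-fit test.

A goodness-of-fit test with 2 phenotype classes has df = 2 − 1 = 1.

1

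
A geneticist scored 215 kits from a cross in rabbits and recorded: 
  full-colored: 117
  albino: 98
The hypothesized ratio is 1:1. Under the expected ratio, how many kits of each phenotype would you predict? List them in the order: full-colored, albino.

Under the 1:1 hypothesis (Σ ratio = 2, N = 215):
  full-colored: 215 × 1/2 = 107.5
  albino: 215 × 1/2 = 107.5

107.5, 107.5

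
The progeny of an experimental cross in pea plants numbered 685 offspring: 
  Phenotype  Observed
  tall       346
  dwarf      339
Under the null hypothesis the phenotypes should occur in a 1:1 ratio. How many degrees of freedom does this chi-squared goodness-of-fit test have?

A goodness-of-fit test with 2 phenotype classes has df = 2 − 1 = 1.

1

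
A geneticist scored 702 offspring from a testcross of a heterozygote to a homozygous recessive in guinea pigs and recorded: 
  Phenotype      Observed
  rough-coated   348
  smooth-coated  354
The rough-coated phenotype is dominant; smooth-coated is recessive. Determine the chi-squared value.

A testcross of a heterozygote (Aa × aa) gives a 1:1 phenotypic ratio.
Expected counts for N = 702 under a 1:1 ratio (total parts = 2):
  rough-coated: 702 × 1/2 = 351
  smooth-coated: 702 × 1/2 = 351
χ² = Σ (O − E)² / E
  rough-coated: (348 − 351)² / 351 = 0.0256
  smooth-coated: (354 − 351)² / 351 = 0.0256
χ² = 0.0256 + 0.0256 = 0.0512 ≈ 0.051

0.051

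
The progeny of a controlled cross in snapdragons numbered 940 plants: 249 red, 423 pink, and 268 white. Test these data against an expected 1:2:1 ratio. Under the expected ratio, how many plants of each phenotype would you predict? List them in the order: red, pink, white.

Expected counts for N = 940 under a 1:2:1 ratio (total parts = 4):
  red: 940 × 1/4 = 235
  pink: 940 × 2/4 = 470
  white: 940 × 1/4 = 235

235, 470, 235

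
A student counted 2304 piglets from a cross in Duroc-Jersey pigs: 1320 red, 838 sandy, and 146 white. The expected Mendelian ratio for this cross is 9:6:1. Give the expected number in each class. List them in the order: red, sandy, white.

1296, 864, 144

The 9:6:1 ratio has 16 parts, so with N = 2304 the expected counts are:
  red: 2304 × 9/16 = 1296
  sandy: 2304 × 6/16 = 864
  white: 2304 × 1/16 = 144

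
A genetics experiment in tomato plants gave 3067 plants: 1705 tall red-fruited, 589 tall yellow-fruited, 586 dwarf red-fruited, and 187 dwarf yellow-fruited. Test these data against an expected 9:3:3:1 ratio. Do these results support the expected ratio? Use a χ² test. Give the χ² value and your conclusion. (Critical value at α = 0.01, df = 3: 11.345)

The 9:3:3:1 ratio has 16 parts, so with N = 3067 the expected counts are:
  tall red-fruited: 3067 × 9/16 = 1725.1875
  tall yellow-fruited: 3067 × 3/16 = 575.0625
  dwarf red-fruited: 3067 × 3/16 = 575.0625
  dwarf yellow-fruited: 3067 × 1/16 = 191.6875
χ² = Σ (O − E)² / E
  tall red-fruited: (1705 − 1725.1875)² / 1725.1875 = 0.2362
  tall yellow-fruited: (589 − 575.0625)² / 575.0625 = 0.3378
  dwarf red-fruited: (586 − 575.0625)² / 575.0625 = 0.2080
  dwarf yellow-fruited: (187 − 191.6875)² / 191.6875 = 0.1146
χ² = 0.2362 + 0.3378 + 0.2080 + 0.1146 = 0.8966 ≈ 0.897
Degrees of freedom = 4 − 1 = 3; critical value at α = 0.01 is 11.345.
Since 0.897 < 11.345, we fail to reject the null hypothesis — the data are consistent with the 9:3:3:1 ratio.

0.897; consistent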